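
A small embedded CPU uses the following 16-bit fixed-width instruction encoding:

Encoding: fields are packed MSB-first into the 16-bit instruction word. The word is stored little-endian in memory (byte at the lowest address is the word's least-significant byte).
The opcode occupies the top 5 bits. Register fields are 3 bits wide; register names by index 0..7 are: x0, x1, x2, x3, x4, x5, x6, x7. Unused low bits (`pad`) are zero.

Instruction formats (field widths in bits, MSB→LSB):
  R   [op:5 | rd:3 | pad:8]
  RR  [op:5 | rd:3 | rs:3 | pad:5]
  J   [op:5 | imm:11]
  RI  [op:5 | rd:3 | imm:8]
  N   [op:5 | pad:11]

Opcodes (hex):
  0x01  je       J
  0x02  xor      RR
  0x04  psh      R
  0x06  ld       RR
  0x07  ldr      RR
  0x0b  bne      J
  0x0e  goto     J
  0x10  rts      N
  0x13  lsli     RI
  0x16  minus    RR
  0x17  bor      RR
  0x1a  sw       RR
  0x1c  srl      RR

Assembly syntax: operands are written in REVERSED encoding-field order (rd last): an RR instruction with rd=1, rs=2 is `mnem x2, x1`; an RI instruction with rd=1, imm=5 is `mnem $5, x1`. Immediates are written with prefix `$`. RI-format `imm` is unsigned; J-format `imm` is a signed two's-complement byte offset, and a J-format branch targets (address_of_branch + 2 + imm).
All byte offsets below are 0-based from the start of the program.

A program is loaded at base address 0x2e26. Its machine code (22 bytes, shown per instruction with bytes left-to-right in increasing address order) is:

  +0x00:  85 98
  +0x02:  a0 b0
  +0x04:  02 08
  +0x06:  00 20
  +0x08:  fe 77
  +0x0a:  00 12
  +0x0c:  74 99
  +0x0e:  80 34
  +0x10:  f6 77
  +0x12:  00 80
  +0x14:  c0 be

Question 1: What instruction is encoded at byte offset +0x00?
@+00  little-endian(85 98) = 0x9885
  op=0x9885>>11=0x13 ⇒ lsli (RI)
  rd@[10:8]=0x0 ⇒ x0
  imm@[7:0]=0x85 ⇒ $133

lsli $133, x0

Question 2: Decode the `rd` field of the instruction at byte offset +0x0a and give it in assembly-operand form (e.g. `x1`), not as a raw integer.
@+0a  little-endian(00 12) = 0x1200
  top 5b → 0x2 → xor [RR]
  [10:8] rd=2 = x2
  [7:5] rs=0 = x0

x2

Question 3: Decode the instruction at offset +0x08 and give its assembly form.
goto $-2

[08] fe 77 → 0x77fe
  top 5b → 0xe → goto [J]
  imm: (w>>0)&0x7ff=0x7fe (s11→-2) → $-2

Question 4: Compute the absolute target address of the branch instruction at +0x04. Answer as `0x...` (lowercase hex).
0x2e2e

[04] 02 08 → 0x0802
  op=0x0802>>11=0x1 ⇒ je (J)
  [10:0] imm=2 = $2
  target = base 0x2e26 + off 0x04 + 2 + imm 2 = 0x2e2e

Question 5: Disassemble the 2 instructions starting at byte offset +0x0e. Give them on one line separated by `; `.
[0e] 80 34 → 0x3480
  top 5b → 0x6 → ld [RR]
  rd: (w>>8)&0x7=0x4 → x4
  rs: (w>>5)&0x7=0x4 → x4
[10] f6 77 → 0x77f6
  top 5b → 0xe → goto [J]
  imm: (w>>0)&0x7ff=0x7f6 (s11→-10) → $-10

ld x4, x4; goto $-10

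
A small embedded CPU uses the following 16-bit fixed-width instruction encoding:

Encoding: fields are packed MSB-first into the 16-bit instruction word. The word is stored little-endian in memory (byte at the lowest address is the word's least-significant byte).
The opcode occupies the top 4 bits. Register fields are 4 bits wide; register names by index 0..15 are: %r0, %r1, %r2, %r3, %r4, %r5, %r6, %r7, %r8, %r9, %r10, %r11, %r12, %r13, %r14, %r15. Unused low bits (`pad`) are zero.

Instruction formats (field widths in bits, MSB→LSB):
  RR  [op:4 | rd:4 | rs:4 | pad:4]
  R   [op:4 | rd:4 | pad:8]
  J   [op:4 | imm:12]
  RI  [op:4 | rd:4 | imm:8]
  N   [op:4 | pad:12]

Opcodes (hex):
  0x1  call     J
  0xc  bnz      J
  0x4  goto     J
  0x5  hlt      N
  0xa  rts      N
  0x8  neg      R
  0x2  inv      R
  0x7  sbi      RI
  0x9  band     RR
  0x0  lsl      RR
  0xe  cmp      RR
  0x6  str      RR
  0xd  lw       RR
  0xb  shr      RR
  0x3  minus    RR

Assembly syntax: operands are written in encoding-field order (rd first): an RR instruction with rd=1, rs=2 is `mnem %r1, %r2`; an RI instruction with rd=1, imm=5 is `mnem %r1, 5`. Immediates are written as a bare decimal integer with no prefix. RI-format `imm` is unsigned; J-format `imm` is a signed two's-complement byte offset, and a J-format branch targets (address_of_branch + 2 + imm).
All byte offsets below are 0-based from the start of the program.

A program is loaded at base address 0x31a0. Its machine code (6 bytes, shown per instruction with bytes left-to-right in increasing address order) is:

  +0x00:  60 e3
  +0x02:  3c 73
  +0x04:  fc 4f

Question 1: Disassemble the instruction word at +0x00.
[00] 60 e3 → 0xe360
  opcode bits[15:12]=0xe: cmp/RR
  rd: (w>>8)&0xf=0x3 → %r3
  rs: (w>>4)&0xf=0x6 → %r6

cmp %r3, %r6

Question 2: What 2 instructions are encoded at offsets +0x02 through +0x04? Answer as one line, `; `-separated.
sbi %r3, 60; goto -4

@+02  little-endian(3c 73) = 0x733c
  opcode bits[15:12]=0x7: sbi/RI
  [11:8] rd=3 = %r3
  [7:0] imm=60 = 60
@+04  little-endian(fc 4f) = 0x4ffc
  opcode bits[15:12]=0x4: goto/J
  [11:0] imm=4092 (s12→-4) = -4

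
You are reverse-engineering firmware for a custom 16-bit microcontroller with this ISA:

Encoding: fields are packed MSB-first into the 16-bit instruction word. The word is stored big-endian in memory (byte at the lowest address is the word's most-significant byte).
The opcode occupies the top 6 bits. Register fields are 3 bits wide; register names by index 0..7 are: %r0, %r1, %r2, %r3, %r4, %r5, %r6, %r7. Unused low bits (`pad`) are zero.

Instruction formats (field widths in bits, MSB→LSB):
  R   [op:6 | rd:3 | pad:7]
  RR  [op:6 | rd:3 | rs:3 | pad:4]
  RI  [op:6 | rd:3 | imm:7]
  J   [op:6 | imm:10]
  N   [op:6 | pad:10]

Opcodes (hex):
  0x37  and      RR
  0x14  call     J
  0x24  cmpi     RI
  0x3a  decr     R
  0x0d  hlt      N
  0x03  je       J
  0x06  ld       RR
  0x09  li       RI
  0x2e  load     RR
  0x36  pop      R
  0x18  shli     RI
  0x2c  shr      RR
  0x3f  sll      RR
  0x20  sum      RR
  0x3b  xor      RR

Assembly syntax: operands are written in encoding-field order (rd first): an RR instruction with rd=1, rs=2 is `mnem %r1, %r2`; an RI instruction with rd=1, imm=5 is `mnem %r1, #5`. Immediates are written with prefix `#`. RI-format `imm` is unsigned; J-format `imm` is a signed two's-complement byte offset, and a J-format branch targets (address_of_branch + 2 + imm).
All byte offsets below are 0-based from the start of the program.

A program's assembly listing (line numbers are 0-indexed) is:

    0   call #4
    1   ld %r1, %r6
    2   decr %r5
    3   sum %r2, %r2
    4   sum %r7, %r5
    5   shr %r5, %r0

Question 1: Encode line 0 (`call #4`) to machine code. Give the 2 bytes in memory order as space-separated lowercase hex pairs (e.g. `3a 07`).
L0: call op=0x14:6|imm=4:10 ⇒ 0x5004 ⇒ big 50 04

50 04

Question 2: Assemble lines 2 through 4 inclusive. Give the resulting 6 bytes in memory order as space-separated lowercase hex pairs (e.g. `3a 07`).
line 2 (decr): pack op=0x3a:6|rd=5:3|pad=0:7 = 0xea80; big→ ea 80
line 3 (sum): pack op=0x20:6|rd=2:3|rs=2:3|pad=0:4 = 0x8120; big→ 81 20
line 4 (sum): pack op=0x20:6|rd=7:3|rs=5:3|pad=0:4 = 0x83d0; big→ 83 d0

ea 80 81 20 83 d0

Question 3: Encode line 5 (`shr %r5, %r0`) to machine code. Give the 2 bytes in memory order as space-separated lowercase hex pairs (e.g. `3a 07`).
b2 80

L5: shr op=0x2c:6|rd=5:3|rs=0:3|pad=0:4 ⇒ 0xb280 ⇒ big b2 80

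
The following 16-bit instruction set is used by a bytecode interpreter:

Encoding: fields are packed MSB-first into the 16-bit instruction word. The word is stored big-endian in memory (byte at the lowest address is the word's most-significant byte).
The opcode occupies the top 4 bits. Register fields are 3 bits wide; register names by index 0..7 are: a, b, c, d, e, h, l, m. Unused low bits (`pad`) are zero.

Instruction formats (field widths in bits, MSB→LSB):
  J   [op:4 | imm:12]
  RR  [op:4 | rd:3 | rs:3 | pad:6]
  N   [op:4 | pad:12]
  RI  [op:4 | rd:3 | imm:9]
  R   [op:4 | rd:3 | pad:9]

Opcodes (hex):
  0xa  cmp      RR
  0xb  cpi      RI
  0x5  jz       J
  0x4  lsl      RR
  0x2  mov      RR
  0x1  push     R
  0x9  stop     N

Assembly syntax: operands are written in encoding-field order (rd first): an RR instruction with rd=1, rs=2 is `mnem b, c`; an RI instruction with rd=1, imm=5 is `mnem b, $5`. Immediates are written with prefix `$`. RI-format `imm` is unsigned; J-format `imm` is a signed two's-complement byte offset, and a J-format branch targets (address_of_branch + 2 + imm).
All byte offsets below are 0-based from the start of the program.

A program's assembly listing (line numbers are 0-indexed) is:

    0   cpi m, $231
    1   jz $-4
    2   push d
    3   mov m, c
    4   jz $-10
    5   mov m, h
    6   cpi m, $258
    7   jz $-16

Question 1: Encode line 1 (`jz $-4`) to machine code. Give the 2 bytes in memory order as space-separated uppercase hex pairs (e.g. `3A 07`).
line 1 (jz): pack op=0x5:4|imm=-4:12 = 0x5ffc; big→ 5f fc

5F FC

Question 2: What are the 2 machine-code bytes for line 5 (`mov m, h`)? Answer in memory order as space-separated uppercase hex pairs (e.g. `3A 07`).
2F 40

5. mov fields op=0x2:4|rd=7:3|rs=5:3|pad=0:6 → word 2f40h → 2f 40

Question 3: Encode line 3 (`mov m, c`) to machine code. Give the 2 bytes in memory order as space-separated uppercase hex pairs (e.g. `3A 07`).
2E 80

L3: mov op=0x2:4|rd=7:3|rs=2:3|pad=0:6 ⇒ 0x2e80 ⇒ big 2e 80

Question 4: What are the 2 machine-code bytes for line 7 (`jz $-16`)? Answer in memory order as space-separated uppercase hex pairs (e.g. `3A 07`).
L7: jz op=0x5:4|imm=-16:12 ⇒ 0x5ff0 ⇒ big 5f f0

5F F0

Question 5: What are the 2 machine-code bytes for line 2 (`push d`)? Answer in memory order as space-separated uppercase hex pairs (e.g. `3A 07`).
16 00

2. push fields op=0x1:4|rd=3:3|pad=0:9 → word 1600h → 16 00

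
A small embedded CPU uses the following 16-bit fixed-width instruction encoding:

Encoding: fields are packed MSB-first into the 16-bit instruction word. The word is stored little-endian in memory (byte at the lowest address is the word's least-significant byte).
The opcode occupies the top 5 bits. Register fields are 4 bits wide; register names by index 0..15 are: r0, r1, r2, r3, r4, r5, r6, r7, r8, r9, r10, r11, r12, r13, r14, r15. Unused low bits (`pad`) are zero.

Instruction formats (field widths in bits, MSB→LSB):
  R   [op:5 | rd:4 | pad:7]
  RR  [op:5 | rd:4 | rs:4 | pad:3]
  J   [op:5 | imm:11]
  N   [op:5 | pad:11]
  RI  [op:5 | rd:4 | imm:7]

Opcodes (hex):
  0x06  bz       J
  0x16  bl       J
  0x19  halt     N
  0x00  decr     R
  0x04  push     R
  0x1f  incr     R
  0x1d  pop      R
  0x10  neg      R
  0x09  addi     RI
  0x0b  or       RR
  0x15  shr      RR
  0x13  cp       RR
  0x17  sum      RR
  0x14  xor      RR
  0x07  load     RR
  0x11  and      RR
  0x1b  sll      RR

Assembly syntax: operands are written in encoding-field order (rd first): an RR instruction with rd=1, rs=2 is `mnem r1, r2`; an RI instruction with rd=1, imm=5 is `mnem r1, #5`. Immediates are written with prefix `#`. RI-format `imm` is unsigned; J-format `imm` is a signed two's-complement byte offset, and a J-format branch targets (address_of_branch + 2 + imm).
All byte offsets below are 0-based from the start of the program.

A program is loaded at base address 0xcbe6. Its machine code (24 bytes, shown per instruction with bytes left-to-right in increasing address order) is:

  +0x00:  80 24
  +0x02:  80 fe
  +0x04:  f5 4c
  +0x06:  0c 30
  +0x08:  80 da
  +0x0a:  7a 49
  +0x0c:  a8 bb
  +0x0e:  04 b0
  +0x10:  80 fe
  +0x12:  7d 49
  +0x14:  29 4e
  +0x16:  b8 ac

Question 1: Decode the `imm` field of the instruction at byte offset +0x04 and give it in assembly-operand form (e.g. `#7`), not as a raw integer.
+0x04: f5 4c ⇒ word 0x4cf5 (little)
  op=0x4cf5>>11=0x9 ⇒ addi (RI)
  [10:7] rd=9 = r9
  [6:0] imm=117 = #117

#117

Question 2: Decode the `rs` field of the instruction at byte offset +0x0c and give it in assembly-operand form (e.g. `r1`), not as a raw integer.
off 0x0c: read a8 bb as little → 0xbba8
  opcode bits[15:11]=0x17: sum/RR
  rd: (w>>7)&0xf=0x7 → r7
  rs: (w>>3)&0xf=0x5 → r5

r5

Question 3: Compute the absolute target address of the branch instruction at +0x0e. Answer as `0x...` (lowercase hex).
@+0e  little-endian(04 b0) = 0xb004
  opcode bits[15:11]=0x16: bl/J
  imm: (w>>0)&0x7ff=0x4 → #4
  target = base 0xcbe6 + off 0x0e + 2 + imm 4 = 0xcbfa

0xcbfa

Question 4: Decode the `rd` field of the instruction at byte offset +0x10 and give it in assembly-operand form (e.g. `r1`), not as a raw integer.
off 0x10: read 80 fe as little → 0xfe80
  top 5b → 0x1f → incr [R]
  [10:7] rd=13 = r13

r13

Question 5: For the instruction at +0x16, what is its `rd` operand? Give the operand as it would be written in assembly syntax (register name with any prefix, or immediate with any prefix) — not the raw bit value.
r9

[16] b8 ac → 0xacb8
  opcode bits[15:11]=0x15: shr/RR
  [10:7] rd=9 = r9
  [6:3] rs=7 = r7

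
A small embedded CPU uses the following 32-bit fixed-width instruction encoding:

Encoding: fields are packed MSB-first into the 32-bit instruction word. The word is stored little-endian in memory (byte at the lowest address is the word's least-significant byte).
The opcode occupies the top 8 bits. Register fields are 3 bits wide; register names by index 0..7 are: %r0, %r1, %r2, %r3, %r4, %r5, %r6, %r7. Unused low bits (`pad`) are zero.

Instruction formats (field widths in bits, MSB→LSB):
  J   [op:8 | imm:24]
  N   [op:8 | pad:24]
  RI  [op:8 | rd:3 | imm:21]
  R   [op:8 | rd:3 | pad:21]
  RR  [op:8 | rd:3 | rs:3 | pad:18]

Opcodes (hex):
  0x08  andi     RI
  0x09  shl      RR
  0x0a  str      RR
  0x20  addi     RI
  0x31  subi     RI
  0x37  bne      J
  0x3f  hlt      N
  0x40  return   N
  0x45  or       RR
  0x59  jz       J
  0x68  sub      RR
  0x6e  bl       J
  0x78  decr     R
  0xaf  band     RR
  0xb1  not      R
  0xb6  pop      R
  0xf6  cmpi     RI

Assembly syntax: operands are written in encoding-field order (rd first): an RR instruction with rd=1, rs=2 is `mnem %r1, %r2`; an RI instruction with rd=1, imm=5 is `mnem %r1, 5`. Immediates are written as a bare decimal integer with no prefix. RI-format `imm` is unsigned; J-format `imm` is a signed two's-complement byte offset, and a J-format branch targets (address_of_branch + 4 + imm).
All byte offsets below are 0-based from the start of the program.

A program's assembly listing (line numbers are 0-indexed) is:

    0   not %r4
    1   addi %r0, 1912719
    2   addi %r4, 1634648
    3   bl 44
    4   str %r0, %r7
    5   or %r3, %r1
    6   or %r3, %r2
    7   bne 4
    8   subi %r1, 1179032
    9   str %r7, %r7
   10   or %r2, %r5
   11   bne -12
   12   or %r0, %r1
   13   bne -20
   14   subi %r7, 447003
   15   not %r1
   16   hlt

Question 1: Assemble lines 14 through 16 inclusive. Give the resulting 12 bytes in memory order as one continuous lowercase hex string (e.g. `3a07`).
L14: subi op=0x31:8|rd=7:3|imm=447003:21 ⇒ 0x31e6d21b ⇒ little 1b d2 e6 31
L15: not op=0xb1:8|rd=1:3|pad=0:21 ⇒ 0xb1200000 ⇒ little 00 00 20 b1
L16: hlt op=0x3f:8|pad=0:24 ⇒ 0x3f000000 ⇒ little 00 00 00 3f

1bd2e631000020b10000003f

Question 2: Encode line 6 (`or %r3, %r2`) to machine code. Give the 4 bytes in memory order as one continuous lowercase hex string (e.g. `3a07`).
L6: or op=0x45:8|rd=3:3|rs=2:3|pad=0:18 ⇒ 0x45680000 ⇒ little 00 00 68 45

00006845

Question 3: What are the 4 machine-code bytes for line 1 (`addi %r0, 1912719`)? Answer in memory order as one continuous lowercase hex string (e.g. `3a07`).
L1: addi op=0x20:8|rd=0:3|imm=1912719:21 ⇒ 0x201d2f8f ⇒ little 8f 2f 1d 20

8f2f1d20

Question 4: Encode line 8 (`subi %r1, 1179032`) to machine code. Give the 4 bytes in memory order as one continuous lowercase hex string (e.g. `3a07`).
8. subi fields op=0x31:8|rd=1:3|imm=1179032:21 → word 3131fd98h → 98 fd 31 31

98fd3131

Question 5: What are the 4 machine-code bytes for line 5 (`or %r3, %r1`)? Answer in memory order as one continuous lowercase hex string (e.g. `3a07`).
L5: or op=0x45:8|rd=3:3|rs=1:3|pad=0:18 ⇒ 0x45640000 ⇒ little 00 00 64 45

00006445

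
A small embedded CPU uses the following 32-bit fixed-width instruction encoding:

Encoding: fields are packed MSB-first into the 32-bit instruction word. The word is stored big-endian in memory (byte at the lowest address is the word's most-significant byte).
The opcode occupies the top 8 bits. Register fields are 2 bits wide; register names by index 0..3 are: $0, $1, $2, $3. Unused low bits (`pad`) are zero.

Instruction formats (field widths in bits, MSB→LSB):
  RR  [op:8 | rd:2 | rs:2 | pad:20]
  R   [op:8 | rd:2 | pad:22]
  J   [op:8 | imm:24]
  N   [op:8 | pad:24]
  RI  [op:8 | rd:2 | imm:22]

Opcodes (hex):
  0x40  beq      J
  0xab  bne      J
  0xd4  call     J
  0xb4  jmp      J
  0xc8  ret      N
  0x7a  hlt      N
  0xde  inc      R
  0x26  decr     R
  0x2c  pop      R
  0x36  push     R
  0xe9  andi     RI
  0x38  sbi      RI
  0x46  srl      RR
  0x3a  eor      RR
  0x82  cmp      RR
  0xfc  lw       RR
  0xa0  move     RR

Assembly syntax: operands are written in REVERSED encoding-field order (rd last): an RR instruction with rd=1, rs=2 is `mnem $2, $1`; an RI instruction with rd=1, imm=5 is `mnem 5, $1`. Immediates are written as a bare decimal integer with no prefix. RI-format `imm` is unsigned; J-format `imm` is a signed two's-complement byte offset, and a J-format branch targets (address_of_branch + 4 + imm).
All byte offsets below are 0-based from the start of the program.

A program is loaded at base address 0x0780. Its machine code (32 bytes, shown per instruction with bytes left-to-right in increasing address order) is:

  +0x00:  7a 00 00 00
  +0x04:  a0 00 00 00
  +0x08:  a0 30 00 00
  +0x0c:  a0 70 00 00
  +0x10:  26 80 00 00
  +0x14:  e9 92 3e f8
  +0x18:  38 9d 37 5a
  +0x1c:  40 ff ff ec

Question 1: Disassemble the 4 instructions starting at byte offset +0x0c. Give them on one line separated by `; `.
@+0c  big-endian(a0 70 00 00) = 0xa0700000
  op=0xa0700000>>24=0xa0 ⇒ move (RR)
  [23:22] rd=1 = $1
  [21:20] rs=3 = $3
@+10  big-endian(26 80 00 00) = 0x26800000
  op=0x26800000>>24=0x26 ⇒ decr (R)
  [23:22] rd=2 = $2
@+14  big-endian(e9 92 3e f8) = 0xe9923ef8
  op=0xe9923ef8>>24=0xe9 ⇒ andi (RI)
  [23:22] rd=2 = $2
  [21:0] imm=1195768 = 1195768
@+18  big-endian(38 9d 37 5a) = 0x389d375a
  op=0x389d375a>>24=0x38 ⇒ sbi (RI)
  [23:22] rd=2 = $2
  [21:0] imm=1914714 = 1914714

move $3, $1; decr $2; andi 1195768, $2; sbi 1914714, $2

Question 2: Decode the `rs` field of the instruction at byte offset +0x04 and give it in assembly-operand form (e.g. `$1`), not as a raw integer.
$0

off 0x04: read a0 00 00 00 as big → 0xa0000000
  opcode bits[31:24]=0xa0: move/RR
  rd: (w>>22)&0x3=0x0 → $0
  rs: (w>>20)&0x3=0x0 → $0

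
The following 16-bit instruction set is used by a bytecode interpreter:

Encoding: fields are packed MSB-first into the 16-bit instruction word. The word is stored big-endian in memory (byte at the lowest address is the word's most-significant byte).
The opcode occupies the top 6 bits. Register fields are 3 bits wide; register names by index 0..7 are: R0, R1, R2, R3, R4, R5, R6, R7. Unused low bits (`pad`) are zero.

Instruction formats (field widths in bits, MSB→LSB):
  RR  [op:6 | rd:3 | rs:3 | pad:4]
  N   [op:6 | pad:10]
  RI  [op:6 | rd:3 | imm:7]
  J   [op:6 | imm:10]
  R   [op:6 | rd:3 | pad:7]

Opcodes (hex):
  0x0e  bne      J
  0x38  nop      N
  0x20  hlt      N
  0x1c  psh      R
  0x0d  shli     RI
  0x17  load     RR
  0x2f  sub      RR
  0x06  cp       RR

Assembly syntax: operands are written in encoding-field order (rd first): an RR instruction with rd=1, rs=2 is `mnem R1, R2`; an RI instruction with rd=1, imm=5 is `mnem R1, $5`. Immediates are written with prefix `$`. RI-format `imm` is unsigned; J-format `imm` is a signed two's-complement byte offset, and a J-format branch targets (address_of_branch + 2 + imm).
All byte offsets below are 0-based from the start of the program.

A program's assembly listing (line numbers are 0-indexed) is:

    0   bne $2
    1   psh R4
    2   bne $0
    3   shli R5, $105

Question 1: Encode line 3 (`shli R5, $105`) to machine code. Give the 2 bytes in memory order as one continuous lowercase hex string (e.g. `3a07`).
36e9

3. shli fields op=0xd:6|rd=5:3|imm=105:7 → word 36e9h → 36 e9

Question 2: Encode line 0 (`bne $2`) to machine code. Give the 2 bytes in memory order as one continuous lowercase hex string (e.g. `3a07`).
line 0 (bne): pack op=0xe:6|imm=2:10 = 0x3802; big→ 38 02

3802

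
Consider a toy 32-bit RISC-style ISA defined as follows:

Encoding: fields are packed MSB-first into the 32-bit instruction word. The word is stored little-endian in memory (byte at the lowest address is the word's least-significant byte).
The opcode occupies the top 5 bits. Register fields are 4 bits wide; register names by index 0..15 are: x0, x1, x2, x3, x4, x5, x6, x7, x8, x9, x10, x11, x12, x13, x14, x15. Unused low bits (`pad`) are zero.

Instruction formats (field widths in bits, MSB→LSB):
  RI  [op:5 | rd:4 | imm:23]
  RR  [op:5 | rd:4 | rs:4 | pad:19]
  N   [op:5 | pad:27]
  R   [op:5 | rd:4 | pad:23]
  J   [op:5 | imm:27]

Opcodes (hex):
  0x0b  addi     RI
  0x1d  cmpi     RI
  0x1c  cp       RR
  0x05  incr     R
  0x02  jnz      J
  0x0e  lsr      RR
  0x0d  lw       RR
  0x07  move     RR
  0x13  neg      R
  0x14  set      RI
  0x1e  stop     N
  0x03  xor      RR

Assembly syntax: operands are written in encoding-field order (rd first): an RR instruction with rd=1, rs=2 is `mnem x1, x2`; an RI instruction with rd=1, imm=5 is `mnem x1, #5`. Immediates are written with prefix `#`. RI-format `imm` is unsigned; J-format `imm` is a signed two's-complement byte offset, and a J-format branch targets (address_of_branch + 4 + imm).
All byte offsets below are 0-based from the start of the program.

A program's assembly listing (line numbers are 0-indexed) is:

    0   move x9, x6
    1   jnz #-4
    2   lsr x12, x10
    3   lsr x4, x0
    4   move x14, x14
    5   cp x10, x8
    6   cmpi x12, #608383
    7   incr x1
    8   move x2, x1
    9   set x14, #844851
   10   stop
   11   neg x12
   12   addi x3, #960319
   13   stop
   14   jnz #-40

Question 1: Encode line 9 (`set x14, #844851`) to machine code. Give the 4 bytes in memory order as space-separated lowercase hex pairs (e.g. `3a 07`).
33 e4 0c a7

L9: set op=0x14:5|rd=14:4|imm=844851:23 ⇒ 0xa70ce433 ⇒ little 33 e4 0c a7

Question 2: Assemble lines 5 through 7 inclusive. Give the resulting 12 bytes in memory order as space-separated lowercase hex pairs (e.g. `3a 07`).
L5: cp op=0x1c:5|rd=10:4|rs=8:4|pad=0:19 ⇒ 0xe5400000 ⇒ little 00 00 40 e5
L6: cmpi op=0x1d:5|rd=12:4|imm=608383:23 ⇒ 0xee09487f ⇒ little 7f 48 09 ee
L7: incr op=0x5:5|rd=1:4|pad=0:23 ⇒ 0x28800000 ⇒ little 00 00 80 28

00 00 40 e5 7f 48 09 ee 00 00 80 28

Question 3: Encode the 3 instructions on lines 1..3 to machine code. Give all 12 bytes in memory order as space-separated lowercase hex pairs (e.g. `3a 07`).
fc ff ff 17 00 00 50 76 00 00 00 72

L1: jnz op=0x2:5|imm=-4:27 ⇒ 0x17fffffc ⇒ little fc ff ff 17
L2: lsr op=0xe:5|rd=12:4|rs=10:4|pad=0:19 ⇒ 0x76500000 ⇒ little 00 00 50 76
L3: lsr op=0xe:5|rd=4:4|rs=0:4|pad=0:19 ⇒ 0x72000000 ⇒ little 00 00 00 72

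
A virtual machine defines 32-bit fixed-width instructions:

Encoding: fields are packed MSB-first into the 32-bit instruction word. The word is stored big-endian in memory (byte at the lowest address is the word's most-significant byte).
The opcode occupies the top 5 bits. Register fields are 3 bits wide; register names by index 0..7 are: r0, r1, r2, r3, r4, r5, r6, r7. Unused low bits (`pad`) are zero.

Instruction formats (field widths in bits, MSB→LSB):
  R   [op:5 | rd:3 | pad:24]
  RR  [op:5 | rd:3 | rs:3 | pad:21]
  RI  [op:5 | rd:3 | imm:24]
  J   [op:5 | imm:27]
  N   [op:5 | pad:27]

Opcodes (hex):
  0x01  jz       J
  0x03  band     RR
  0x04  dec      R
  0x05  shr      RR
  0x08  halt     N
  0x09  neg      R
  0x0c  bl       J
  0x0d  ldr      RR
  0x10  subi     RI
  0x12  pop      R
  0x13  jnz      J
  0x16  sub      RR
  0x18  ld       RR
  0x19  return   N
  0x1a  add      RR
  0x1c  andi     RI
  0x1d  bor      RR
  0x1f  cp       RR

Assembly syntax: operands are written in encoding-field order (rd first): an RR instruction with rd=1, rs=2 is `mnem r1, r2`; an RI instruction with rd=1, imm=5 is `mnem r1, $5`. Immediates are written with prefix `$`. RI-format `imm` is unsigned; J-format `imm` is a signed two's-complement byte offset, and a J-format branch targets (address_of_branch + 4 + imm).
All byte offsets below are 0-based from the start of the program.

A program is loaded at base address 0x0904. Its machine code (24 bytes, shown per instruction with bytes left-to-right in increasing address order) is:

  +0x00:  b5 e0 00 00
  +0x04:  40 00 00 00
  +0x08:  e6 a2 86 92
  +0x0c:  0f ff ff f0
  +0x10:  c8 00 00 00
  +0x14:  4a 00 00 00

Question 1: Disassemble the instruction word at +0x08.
@+08  big-endian(e6 a2 86 92) = 0xe6a28692
  top 5b → 0x1c → andi [RI]
  rd: (w>>24)&0x7=0x6 → r6
  imm: (w>>0)&0xffffff=0xa28692 → $10651282

andi r6, $10651282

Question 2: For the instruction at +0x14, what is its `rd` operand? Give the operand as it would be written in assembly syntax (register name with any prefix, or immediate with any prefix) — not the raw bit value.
r2

[14] 4a 00 00 00 → 0x4a000000
  opcode bits[31:27]=0x9: neg/R
  [26:24] rd=2 = r2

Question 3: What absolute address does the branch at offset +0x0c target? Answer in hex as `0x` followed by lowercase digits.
0x0904

+0x0c: 0f ff ff f0 ⇒ word 0x0ffffff0 (big)
  top 5b → 0x1 → jz [J]
  [26:0] imm=134217712 (s27→-16) = $-16
  target = base 0x0904 + off 0x0c + 4 + imm -16 = 0x0904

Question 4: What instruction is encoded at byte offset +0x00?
sub r5, r7

+0x00: b5 e0 00 00 ⇒ word 0xb5e00000 (big)
  op=0xb5e00000>>27=0x16 ⇒ sub (RR)
  rd@[26:24]=0x5 ⇒ r5
  rs@[23:21]=0x7 ⇒ r7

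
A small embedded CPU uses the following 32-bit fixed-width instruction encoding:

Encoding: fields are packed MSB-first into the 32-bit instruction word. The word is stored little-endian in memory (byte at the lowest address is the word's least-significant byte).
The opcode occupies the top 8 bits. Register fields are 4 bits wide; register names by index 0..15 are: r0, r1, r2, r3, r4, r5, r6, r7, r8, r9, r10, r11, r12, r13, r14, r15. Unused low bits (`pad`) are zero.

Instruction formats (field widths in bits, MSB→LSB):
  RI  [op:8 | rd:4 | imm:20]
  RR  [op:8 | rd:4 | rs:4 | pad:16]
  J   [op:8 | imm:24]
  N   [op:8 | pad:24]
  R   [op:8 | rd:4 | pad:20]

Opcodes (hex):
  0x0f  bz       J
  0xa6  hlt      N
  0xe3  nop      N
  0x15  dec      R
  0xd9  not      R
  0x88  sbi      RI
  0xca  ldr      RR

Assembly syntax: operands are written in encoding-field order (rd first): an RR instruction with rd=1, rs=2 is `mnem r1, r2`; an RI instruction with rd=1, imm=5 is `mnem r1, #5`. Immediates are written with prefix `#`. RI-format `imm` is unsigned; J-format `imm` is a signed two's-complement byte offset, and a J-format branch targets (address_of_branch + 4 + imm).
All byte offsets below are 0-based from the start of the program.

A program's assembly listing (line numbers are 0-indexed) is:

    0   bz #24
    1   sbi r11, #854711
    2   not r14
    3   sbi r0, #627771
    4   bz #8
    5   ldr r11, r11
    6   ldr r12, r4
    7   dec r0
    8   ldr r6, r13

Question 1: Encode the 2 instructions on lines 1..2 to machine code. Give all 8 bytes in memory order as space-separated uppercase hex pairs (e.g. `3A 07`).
line 1 (sbi): pack op=0x88:8|rd=11:4|imm=854711:20 = 0x88bd0ab7; little→ b7 0a bd 88
line 2 (not): pack op=0xd9:8|rd=14:4|pad=0:20 = 0xd9e00000; little→ 00 00 e0 d9

B7 0A BD 88 00 00 E0 D9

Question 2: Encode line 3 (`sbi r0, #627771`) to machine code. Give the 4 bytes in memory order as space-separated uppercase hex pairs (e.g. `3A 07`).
3B 94 09 88

3. sbi fields op=0x88:8|rd=0:4|imm=627771:20 → word 8809943bh → 3b 94 09 88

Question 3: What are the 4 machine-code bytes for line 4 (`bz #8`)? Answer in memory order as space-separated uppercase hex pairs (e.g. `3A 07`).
4. bz fields op=0xf:8|imm=8:24 → word 0f000008h → 08 00 00 0f

08 00 00 0F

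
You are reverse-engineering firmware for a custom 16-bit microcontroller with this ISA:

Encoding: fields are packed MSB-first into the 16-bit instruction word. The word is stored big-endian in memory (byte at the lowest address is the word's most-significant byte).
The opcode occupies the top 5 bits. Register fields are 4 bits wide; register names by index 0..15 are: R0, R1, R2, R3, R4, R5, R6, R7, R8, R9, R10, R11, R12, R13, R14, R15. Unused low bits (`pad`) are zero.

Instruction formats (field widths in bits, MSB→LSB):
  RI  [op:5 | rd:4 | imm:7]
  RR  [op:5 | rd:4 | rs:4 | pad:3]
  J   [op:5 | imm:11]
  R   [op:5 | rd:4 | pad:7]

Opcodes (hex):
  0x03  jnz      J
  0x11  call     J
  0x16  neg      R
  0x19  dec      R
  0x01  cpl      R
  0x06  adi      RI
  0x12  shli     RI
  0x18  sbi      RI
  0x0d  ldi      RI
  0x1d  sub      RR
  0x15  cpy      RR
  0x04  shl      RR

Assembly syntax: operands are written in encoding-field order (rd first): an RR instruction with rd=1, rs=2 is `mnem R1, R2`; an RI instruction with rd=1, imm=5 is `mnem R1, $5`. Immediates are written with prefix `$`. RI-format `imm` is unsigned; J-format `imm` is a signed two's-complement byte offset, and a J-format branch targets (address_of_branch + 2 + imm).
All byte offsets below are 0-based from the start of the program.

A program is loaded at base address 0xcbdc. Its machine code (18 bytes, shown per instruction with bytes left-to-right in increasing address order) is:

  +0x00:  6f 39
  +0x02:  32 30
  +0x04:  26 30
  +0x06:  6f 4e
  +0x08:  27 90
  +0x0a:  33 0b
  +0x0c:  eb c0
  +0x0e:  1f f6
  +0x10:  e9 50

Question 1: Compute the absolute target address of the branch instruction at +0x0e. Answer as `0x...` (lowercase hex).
off 0x0e: read 1f f6 as big → 0x1ff6
  top 5b → 0x3 → jnz [J]
  imm: (w>>0)&0x7ff=0x7f6 (s11→-10) → $-10
  target = base 0xcbdc + off 0x0e + 2 + imm -10 = 0xcbe2

0xcbe2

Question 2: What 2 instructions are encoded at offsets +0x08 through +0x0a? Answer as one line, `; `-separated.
@+08  big-endian(27 90) = 0x2790
  opcode bits[15:11]=0x4: shl/RR
  [10:7] rd=15 = R15
  [6:3] rs=2 = R2
@+0a  big-endian(33 0b) = 0x330b
  opcode bits[15:11]=0x6: adi/RI
  [10:7] rd=6 = R6
  [6:0] imm=11 = $11

shl R15, R2; adi R6, $11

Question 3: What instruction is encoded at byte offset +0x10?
+0x10: e9 50 ⇒ word 0xe950 (big)
  top 5b → 0x1d → sub [RR]
  [10:7] rd=2 = R2
  [6:3] rs=10 = R10

sub R2, R10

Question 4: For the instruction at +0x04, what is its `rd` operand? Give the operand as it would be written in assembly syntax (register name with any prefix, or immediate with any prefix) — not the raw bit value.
R12

off 0x04: read 26 30 as big → 0x2630
  op=0x2630>>11=0x4 ⇒ shl (RR)
  [10:7] rd=12 = R12
  [6:3] rs=6 = R6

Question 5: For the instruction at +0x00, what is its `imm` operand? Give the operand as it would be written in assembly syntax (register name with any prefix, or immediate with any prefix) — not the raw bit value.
$57

@+00  big-endian(6f 39) = 0x6f39
  opcode bits[15:11]=0xd: ldi/RI
  rd@[10:7]=0xe ⇒ R14
  imm@[6:0]=0x39 ⇒ $57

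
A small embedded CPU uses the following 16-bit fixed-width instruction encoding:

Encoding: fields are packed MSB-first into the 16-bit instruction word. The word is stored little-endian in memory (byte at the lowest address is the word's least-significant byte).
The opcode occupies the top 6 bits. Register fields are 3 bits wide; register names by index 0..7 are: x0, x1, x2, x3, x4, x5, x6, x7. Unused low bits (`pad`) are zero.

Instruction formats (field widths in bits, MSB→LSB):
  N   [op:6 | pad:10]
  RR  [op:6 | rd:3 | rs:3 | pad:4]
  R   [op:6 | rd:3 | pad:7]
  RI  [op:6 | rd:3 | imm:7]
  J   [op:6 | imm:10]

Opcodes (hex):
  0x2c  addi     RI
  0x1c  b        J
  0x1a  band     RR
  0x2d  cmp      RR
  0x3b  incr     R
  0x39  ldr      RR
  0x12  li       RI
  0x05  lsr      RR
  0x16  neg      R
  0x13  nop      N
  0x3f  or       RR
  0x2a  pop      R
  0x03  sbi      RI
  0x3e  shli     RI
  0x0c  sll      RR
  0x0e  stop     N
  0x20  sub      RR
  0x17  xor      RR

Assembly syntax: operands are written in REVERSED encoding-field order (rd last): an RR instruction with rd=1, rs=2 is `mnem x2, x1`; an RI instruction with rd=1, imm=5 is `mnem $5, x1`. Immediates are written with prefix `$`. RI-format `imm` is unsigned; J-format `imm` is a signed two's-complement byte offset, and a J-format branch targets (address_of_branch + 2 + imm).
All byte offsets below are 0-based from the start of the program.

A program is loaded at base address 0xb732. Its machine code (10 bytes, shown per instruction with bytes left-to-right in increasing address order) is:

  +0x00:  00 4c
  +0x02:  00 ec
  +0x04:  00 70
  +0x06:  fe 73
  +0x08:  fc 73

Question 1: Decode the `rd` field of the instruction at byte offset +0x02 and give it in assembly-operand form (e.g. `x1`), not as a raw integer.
@+02  little-endian(00 ec) = 0xec00
  top 6b → 0x3b → incr [R]
  rd@[9:7]=0x0 ⇒ x0

x0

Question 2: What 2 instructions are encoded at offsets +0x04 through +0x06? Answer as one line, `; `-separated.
+0x04: 00 70 ⇒ word 0x7000 (little)
  top 6b → 0x1c → b [J]
  [9:0] imm=0 = $0
+0x06: fe 73 ⇒ word 0x73fe (little)
  top 6b → 0x1c → b [J]
  [9:0] imm=1022 (s10→-2) = $-2

b $0; b $-2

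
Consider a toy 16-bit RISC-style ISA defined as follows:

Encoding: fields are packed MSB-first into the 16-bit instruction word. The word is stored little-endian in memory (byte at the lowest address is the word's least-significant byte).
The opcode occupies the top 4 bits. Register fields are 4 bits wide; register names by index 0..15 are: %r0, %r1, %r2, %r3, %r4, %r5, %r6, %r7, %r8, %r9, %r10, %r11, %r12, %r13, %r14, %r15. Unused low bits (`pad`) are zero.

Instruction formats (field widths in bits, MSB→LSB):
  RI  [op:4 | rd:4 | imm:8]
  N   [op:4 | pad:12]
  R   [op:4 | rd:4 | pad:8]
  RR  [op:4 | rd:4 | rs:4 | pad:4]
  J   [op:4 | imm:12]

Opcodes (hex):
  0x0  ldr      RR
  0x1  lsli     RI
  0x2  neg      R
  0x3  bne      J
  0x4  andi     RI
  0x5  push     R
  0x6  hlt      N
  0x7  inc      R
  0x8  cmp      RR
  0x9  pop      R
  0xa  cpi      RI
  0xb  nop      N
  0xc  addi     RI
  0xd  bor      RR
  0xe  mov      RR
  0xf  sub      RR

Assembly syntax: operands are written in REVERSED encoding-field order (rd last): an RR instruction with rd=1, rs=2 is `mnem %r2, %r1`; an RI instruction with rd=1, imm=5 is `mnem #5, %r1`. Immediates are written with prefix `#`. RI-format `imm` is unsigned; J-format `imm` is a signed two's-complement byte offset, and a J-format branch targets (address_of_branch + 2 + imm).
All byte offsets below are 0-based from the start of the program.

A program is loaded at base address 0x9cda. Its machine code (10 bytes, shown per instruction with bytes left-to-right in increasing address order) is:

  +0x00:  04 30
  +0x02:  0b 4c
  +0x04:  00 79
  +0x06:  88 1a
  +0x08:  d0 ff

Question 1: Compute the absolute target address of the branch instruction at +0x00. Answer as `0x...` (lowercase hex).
0x9ce0

[00] 04 30 → 0x3004
  op=0x3004>>12=0x3 ⇒ bne (J)
  imm: (w>>0)&0xfff=0x4 → #4
  target = base 0x9cda + off 0x00 + 2 + imm 4 = 0x9ce0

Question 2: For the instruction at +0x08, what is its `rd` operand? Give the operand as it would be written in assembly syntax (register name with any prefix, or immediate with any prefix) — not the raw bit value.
@+08  little-endian(d0 ff) = 0xffd0
  op=0xffd0>>12=0xf ⇒ sub (RR)
  [11:8] rd=15 = %r15
  [7:4] rs=13 = %r13

%r15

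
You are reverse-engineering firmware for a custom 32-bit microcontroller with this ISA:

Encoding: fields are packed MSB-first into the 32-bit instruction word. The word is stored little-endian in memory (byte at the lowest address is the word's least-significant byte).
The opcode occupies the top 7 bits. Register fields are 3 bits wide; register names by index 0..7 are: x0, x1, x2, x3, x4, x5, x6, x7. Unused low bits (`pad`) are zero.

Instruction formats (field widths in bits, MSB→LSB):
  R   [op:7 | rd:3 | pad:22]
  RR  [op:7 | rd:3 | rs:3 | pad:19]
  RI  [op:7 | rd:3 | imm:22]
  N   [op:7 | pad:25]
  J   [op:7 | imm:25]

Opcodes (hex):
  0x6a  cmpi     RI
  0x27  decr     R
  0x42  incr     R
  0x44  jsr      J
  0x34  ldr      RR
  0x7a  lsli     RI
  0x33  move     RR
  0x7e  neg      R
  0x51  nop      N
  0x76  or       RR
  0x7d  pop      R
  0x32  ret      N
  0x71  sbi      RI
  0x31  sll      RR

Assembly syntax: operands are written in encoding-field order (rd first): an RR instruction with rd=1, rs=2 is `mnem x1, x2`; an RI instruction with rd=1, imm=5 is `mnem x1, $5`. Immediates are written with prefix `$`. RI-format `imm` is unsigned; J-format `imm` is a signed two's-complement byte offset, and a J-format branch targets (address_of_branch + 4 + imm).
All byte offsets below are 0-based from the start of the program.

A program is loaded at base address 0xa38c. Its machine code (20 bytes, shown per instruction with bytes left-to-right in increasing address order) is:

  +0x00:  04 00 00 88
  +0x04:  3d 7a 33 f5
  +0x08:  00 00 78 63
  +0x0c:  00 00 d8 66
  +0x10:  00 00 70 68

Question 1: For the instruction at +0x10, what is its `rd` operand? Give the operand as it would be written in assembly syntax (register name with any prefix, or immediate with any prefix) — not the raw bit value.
[10] 00 00 70 68 → 0x68700000
  op=0x68700000>>25=0x34 ⇒ ldr (RR)
  rd@[24:22]=0x1 ⇒ x1
  rs@[21:19]=0x6 ⇒ x6

x1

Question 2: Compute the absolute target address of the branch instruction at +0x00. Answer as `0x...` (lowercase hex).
off 0x00: read 04 00 00 88 as little → 0x88000004
  top 7b → 0x44 → jsr [J]
  [24:0] imm=4 = $4
  target = base 0xa38c + off 0x00 + 4 + imm 4 = 0xa394

0xa394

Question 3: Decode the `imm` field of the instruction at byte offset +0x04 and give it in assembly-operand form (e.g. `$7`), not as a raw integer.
[04] 3d 7a 33 f5 → 0xf5337a3d
  op=0xf5337a3d>>25=0x7a ⇒ lsli (RI)
  rd@[24:22]=0x4 ⇒ x4
  imm@[21:0]=0x337a3d ⇒ $3373629

$3373629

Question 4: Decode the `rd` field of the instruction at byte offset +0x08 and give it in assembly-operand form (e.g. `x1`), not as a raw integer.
off 0x08: read 00 00 78 63 as little → 0x63780000
  opcode bits[31:25]=0x31: sll/RR
  rd: (w>>22)&0x7=0x5 → x5
  rs: (w>>19)&0x7=0x7 → x7

x5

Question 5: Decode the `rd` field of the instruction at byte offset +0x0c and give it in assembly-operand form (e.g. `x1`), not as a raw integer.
x3

+0x0c: 00 00 d8 66 ⇒ word 0x66d80000 (little)
  opcode bits[31:25]=0x33: move/RR
  rd@[24:22]=0x3 ⇒ x3
  rs@[21:19]=0x3 ⇒ x3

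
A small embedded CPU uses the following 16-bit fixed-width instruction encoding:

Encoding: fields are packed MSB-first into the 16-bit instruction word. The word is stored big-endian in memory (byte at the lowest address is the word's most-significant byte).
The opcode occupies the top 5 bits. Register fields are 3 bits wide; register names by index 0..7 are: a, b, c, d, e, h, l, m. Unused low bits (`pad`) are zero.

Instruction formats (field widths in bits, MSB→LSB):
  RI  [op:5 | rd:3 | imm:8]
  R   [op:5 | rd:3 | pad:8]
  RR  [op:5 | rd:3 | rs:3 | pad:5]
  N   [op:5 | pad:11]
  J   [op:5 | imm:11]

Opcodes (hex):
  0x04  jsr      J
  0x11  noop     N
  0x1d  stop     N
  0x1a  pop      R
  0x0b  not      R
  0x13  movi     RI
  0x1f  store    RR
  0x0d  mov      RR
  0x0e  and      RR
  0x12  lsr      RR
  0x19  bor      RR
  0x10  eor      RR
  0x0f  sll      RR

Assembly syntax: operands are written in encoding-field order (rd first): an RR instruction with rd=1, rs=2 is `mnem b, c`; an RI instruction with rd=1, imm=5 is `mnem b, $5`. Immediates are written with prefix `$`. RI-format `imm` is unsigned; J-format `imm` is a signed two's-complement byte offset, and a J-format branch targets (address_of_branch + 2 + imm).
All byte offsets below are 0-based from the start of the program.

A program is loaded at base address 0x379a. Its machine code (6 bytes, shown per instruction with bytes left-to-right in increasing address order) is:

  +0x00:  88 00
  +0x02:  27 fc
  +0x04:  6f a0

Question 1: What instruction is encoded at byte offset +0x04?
[04] 6f a0 → 0x6fa0
  top 5b → 0xd → mov [RR]
  [10:8] rd=7 = m
  [7:5] rs=5 = h

mov m, h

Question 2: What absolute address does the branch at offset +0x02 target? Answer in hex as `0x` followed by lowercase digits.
[02] 27 fc → 0x27fc
  op=0x27fc>>11=0x4 ⇒ jsr (J)
  [10:0] imm=2044 (s11→-4) = $-4
  target = base 0x379a + off 0x02 + 2 + imm -4 = 0x379a

0x379a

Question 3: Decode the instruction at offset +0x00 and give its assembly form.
noop

+0x00: 88 00 ⇒ word 0x8800 (big)
  opcode bits[15:11]=0x11: noop/N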